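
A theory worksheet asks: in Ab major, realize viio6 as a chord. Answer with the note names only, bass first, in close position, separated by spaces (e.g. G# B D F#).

Bb Db G

In Ab major, the seventh degree is G, and the diatonic chord built there is a diminished triad.
Stacking thirds from G gives G-Bb-Db.
The figured bass 6 indicates first inversion, placing the third (Bb) in the bass: Bb-Db-G.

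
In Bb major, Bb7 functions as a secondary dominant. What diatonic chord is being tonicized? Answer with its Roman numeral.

IV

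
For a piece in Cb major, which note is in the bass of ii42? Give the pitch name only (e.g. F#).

Cb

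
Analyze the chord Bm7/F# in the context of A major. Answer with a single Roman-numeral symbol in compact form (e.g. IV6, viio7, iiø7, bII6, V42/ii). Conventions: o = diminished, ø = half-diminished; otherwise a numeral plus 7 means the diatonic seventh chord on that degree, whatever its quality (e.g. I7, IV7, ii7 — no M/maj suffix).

The pitches B-D-F#-A form a minor seventh chord rooted on B.
In A major, B is the supertonic; the diatonic minor seventh chord there is ii7.
With F# in the bass the chord is in second inversion, so the figured bass is 43.

ii43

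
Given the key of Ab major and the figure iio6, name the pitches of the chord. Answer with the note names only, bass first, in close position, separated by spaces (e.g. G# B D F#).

Db Fb Bb

iio6 is the diminished supertonic triad, borrowed from the parallel minor. In Ab major that root is Bb.
So the chord is Bb-Db-Fb, a diminished triad.
With the 6 figure the chord is in first inversion; from the bass Db upward in close position it reads Db-Fb-Bb.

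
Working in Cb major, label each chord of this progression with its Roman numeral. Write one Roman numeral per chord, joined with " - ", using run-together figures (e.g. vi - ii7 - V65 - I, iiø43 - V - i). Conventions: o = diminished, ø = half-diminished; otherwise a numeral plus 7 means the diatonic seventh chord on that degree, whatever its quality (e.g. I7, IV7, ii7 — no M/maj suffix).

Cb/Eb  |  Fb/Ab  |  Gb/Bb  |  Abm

I6 - IV6 - V6 - vi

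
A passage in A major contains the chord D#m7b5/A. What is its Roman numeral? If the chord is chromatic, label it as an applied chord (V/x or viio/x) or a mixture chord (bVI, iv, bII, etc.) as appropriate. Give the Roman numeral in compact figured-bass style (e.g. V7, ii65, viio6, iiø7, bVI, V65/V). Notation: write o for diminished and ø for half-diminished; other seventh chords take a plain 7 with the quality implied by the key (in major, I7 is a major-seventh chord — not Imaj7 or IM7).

The pitches D#-F#-A-C# form a half-diminished seventh chord rooted on D#.
D# sits a half step below E (V in A major); a diminished chord there is the applied leading-tone chord of V.
With A in the bass the chord is in second inversion, so the figured bass is 43.

viiø43/V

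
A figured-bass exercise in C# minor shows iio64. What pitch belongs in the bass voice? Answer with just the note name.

iio in C# minor has root D#; the chord is D#-F#-A.
The figure 64 means second inversion — the fifth is in the bass.

A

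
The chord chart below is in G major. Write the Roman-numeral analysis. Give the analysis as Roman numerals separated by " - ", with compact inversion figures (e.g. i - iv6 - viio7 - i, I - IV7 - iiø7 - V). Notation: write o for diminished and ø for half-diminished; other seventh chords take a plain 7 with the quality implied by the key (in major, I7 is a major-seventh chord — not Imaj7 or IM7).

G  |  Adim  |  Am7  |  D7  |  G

I - iio - ii7 - V7 - I

G: root G is the tonic; major triad there is I.
Adim is non-diatonic — iio, a mixture chord from G minor.
Am7: root A is the supertonic; minor seventh chord there is ii7.
D7: dominant seventh chord on D = scale degree 5 → V7.
G: root G is the tonic; major triad there is I.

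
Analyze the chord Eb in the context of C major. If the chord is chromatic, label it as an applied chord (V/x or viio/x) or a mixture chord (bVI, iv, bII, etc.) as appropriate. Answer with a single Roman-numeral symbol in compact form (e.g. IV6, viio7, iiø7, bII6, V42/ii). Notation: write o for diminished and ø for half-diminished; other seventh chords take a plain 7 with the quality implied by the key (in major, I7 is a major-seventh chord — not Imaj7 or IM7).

bIII

The pitches Eb-G-Bb form a major triad rooted on Eb.
Eb is the lowered third degree of C major (diatonic 3 would be E). This is a major triad on the lowered third degree, borrowed from the parallel minor.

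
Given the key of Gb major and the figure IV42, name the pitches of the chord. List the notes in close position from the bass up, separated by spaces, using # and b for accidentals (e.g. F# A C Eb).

Bb Cb Eb Gb

The numeral's case and figure indicate a major seventh chord. In Gb major its root, scale degree 4, is Cb.
That chord is spelled Cb-Eb-Gb-Bb.
With the 42 figure the chord is in third inversion; from the bass Bb upward in close position it reads Bb-Cb-Eb-Gb.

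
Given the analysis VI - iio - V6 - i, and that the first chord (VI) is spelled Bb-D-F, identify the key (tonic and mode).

The anchor chord is a major triad on Bb, labeled VI.
Counting down 5 scale steps from Bb places the tonic on D; a major triad on degree 6 is diatonic only in minor.

D minor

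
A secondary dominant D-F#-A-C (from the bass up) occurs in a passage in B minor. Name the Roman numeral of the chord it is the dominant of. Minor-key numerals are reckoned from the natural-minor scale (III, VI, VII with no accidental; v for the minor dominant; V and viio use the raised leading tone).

The chord is a dominant seventh chord on D.
A dominant resolves down a perfect fifth: D → G. In B minor, G is scale degree 6, i.e. VI.

VI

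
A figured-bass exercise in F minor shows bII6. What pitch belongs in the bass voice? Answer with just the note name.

Bb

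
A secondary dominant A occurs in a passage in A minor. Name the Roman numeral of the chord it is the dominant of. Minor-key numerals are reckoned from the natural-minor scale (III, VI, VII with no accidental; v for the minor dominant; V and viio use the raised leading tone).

The chord is a major triad on A.
A dominant resolves down a perfect fifth: A → D. In A minor, D is scale degree 4, i.e. iv.

iv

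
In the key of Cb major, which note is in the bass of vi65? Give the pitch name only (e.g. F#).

Cb

vi in Cb major has root Ab; the chord is Ab-Cb-Eb-Gb.
The figure 65 means first inversion — the third is in the bass.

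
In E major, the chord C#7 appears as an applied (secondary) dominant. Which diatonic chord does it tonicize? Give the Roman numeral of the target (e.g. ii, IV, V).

ii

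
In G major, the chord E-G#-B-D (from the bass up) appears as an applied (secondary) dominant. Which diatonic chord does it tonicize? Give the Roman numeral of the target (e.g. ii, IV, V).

ii

The chord is a dominant seventh chord on E.
A dominant resolves down a perfect fifth: E → A. In G major, A is scale degree 2, i.e. ii.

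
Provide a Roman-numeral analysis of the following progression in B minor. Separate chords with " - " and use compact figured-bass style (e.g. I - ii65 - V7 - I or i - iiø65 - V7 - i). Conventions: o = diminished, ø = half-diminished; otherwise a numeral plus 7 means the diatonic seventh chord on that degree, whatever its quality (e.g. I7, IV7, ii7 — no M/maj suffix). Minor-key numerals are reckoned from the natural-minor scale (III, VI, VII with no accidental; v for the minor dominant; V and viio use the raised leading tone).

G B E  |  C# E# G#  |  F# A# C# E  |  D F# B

iv6 - V/V - V7 - i6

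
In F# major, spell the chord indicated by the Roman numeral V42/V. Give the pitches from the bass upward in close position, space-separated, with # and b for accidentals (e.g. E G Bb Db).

F# G# B# D#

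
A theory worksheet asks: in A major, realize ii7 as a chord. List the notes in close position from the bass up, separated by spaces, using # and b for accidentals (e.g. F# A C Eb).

In A major, the second degree is B, and the diatonic chord built there is a minor seventh chord.
Stacking thirds from B gives B-D-F#-A.

B D F# A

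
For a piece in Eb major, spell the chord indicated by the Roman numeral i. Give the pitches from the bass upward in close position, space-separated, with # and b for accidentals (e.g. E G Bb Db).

Eb Gb Bb

Scale degree 1 in Eb major is Eb; here the chord built on it is altered to a minor triad. i is the minor tonic, borrowed from the parallel minor.
So the chord is Eb-Gb-Bb.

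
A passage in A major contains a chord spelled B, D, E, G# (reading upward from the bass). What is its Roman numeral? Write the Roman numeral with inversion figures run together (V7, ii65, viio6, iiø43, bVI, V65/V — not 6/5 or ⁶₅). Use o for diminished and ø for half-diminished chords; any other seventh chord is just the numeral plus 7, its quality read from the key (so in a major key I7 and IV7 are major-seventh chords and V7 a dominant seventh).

V43

The pitches E-G#-B-D form a dominant seventh chord rooted on E.
E is scale degree 5 in A major, and a dominant seventh chord on that degree is written V7.
With B in the bass the chord is in second inversion, so the figured bass is 43.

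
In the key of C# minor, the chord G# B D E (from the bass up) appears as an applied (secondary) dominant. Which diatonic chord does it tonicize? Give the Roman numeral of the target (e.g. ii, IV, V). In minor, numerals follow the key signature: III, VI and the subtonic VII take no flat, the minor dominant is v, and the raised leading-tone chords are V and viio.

VI

The chord is a dominant seventh chord on E.
A dominant resolves down a perfect fifth: E → A. In C# minor, A is scale degree 6, i.e. VI.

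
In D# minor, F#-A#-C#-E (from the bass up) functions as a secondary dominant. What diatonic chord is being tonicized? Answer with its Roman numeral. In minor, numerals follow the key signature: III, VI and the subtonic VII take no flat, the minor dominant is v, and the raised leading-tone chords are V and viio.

VI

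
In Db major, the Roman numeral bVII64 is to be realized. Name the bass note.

Gb

bVII in Db major has root Cb; the chord is Cb-Eb-Gb.
The figure 64 means second inversion — the fifth is in the bass.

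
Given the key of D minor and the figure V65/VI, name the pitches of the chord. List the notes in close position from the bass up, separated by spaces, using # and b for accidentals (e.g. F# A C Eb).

The slash means an applied dominant: we want the dominant of VI. In D minor, VI is Bb major, and its dominant is built on F.
Building a dominant seventh chord on F gives F-A-C-Eb.
The figured bass 65 indicates first inversion, placing the third (A) in the bass: A-C-Eb-F.

A C Eb F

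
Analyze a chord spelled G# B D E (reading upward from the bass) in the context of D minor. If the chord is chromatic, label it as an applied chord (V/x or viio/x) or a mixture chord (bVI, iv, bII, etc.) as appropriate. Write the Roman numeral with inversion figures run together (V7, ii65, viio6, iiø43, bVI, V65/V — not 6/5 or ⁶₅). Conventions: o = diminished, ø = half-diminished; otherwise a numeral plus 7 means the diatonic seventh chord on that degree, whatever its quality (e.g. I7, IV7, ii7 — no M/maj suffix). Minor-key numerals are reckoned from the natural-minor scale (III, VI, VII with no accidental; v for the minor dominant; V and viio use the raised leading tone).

Stacked in thirds the chord is E-G#-B-D: a dominant seventh chord on E.
E is not a diatonic chord root with this quality in D minor, but it lies a perfect fifth above A (V), so the chord functions as an applied dominant of V.
With G# in the bass the chord is in first inversion, so the figured bass is 65.

V65/V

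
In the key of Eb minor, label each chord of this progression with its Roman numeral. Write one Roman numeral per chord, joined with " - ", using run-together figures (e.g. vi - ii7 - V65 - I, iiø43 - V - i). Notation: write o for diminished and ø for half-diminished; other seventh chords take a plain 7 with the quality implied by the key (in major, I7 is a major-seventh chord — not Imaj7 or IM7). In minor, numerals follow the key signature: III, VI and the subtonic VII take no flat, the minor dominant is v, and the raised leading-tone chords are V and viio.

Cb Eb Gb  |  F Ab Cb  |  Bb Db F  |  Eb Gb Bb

Cb-Eb-Gb: major triad on Cb = scale degree 6 → VI.
F-Ab-Cb: diminished triad on F = scale degree 2 → iio.
Bb-Db-F: root Bb is the dominant; minor triad there is v.
Eb-Gb-Bb: minor triad on Eb = scale degree 1 → i.

VI - iio - v - i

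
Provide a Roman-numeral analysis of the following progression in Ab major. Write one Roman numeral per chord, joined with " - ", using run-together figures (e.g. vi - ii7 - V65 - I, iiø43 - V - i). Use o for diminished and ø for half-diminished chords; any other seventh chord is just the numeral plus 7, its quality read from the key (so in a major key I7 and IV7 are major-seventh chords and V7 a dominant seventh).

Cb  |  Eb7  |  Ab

Cb: Cb with this quality isn't in the key; it's bIII, borrowed from the parallel minor.
Eb7: dominant seventh chord on Eb = scale degree 5 → V7.
Ab: root Ab is the tonic; major triad there is I.

bIII - V7 - I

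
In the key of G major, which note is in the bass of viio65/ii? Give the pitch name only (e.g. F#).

B

The applied chord viio65/ii is rooted on G#: G#-B-D-F.
The figure 65 means first inversion — the third is in the bass.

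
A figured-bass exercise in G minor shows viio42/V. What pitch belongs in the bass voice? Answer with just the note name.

Bb

The applied chord viio42/V is rooted on C#: C#-E-G-Bb.
The figure 42 means third inversion — the seventh is in the bass.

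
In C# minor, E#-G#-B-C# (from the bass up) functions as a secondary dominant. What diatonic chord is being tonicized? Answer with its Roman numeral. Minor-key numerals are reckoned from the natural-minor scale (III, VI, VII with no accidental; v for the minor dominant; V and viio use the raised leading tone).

iv

The chord is a dominant seventh chord on C#.
A dominant resolves down a perfect fifth: C# → F#. In C# minor, F# is scale degree 4, i.e. iv.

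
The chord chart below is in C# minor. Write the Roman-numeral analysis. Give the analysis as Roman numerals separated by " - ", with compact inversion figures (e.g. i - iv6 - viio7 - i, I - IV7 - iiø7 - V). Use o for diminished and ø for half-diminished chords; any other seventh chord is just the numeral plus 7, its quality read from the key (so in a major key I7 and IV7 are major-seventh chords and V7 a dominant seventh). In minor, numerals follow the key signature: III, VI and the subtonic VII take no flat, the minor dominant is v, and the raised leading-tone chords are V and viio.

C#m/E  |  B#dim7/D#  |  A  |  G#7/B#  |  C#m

i6 - viio65 - VI - V65 - i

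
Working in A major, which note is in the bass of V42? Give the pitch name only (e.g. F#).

D

V in A major has root E; the chord is E-G#-B-D.
The figure 42 means third inversion — the seventh is in the bass.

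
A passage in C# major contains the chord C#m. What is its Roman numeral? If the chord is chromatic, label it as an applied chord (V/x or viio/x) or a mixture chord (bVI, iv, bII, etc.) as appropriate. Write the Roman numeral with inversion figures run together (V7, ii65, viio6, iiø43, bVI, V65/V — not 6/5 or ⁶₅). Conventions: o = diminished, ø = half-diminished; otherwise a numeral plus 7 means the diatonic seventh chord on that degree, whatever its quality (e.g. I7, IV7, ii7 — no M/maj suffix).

i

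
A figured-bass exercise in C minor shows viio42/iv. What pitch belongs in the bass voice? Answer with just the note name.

The applied chord viio42/iv is rooted on E: E-G-Bb-Db.
The figure 42 means third inversion — the seventh is in the bass.

Db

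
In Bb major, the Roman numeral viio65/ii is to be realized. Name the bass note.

D

The applied chord viio65/ii is rooted on B: B-D-F-Ab.
The figure 65 means first inversion — the third is in the bass.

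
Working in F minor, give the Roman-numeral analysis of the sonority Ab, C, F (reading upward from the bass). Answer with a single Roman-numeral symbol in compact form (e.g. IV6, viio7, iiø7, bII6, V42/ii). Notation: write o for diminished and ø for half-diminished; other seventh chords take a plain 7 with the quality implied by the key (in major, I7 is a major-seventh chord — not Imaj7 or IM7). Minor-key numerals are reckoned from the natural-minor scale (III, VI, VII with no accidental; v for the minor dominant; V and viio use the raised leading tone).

i6

Stacked in thirds the chord is F-Ab-C: a minor triad on F.
F is scale degree 1 in F minor, and a minor triad on that degree is written i.
With Ab in the bass the chord is in first inversion, so the figured bass is 6.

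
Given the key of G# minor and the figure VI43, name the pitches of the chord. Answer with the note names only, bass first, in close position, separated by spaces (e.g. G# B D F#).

The numeral's case and figure indicate a major seventh chord. In G# minor its root, the sixth degree, is E.
Stacking thirds from E gives E-G#-B-D#.
With the 43 figure the chord is in second inversion; from the bass B upward in close position it reads B-D#-E-G#.

B D# E G#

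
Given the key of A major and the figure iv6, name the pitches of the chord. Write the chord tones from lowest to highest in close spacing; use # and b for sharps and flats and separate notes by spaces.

F A D

iv6 is the minor subdominant, borrowed from the parallel minor. In A major that root is D.
So the chord is D-F-A, a minor triad.
The figured bass 6 indicates first inversion, placing the third (F) in the bass: F-A-D.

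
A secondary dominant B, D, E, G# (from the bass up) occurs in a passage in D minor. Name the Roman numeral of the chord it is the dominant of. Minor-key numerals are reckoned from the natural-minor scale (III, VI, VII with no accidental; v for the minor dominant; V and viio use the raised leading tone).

The chord is a dominant seventh chord on E.
A dominant resolves down a perfect fifth: E → A. In D minor, A is scale degree 5, i.e. V.

V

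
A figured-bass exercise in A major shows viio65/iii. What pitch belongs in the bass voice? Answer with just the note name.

D#

The applied chord viio65/iii is rooted on B#: B#-D#-F#-A.
The figure 65 means first inversion — the third is in the bass.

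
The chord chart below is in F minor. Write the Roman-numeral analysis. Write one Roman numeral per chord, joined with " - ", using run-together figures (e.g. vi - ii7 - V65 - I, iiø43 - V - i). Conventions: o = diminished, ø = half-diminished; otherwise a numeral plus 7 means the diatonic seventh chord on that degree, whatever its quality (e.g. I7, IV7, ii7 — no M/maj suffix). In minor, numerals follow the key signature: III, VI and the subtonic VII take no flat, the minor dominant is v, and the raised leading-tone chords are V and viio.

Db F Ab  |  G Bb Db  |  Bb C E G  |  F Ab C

Db-F-Ab has root Db, degree 6 in F minor, so VI.
G-Bb-Db has root G, degree 2 in F minor, so iio.
Bb-C-E-G: dominant seventh chord on C = scale degree 5 → V42.
F-Ab-C: minor triad on F = scale degree 1 → i.

VI - iio - V42 - i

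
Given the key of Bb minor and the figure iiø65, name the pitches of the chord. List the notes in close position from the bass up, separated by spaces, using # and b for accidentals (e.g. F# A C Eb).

Eb Gb Bb C

In Bb minor, scale degree 2 is C, and the diatonic chord built there is a half-diminished seventh chord.
That chord is spelled C-Eb-Gb-Bb.
The figured bass 65 indicates first inversion, placing the third (Eb) in the bass: Eb-Gb-Bb-C.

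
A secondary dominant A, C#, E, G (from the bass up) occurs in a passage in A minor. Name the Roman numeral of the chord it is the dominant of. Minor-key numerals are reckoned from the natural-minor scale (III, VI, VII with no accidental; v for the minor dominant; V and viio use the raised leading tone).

iv

The chord is a dominant seventh chord on A.
A dominant resolves down a perfect fifth: A → D. In A minor, D is scale degree 4, i.e. iv.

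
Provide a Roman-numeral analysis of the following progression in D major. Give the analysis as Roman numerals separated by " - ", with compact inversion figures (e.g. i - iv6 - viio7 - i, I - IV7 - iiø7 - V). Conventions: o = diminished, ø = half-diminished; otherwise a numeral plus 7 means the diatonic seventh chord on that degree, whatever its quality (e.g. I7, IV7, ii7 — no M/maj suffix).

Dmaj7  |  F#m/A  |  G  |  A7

Dmaj7: major seventh chord on D = scale degree 1 → I7.
F#m/A has root F#, degree 3 in D major, so iii6.
G: root G is the subdominant; major triad there is IV.
A7: root A is the dominant; dominant seventh chord there is V7.

I7 - iii6 - IV - V7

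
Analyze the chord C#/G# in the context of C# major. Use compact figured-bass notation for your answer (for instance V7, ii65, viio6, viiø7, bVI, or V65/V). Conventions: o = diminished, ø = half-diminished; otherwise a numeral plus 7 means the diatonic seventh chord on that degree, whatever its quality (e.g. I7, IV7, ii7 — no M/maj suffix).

Stacked in thirds the chord is C#-E#-G#: a major triad on C#.
In C# major, C# is the tonic; the diatonic major triad there is I.
With G# in the bass the chord is in second inversion, so the figured bass is 64.

I64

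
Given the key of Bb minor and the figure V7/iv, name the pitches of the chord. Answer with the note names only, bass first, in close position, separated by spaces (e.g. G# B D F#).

Bb D F Ab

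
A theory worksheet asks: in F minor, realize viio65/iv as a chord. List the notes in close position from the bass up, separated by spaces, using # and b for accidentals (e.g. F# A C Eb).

C Eb Gb A

The slash marks an applied leading-tone chord: viio of iv. In F minor, iv is Bb, so the leading tone to it is A, a half step below.
Building a fully diminished seventh chord on A gives A-C-Eb-Gb.
The figured bass 65 indicates first inversion, placing the third (C) in the bass: C-Eb-Gb-A.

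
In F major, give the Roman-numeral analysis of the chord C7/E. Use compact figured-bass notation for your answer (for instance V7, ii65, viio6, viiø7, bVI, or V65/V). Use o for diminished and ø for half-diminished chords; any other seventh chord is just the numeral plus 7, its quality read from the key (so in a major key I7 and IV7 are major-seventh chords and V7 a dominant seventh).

The pitches C-E-G-Bb form a dominant seventh chord rooted on C.
In F major, C is the dominant; the diatonic dominant seventh chord there is V7.
With E in the bass the chord is in first inversion, so the figured bass is 65.

V65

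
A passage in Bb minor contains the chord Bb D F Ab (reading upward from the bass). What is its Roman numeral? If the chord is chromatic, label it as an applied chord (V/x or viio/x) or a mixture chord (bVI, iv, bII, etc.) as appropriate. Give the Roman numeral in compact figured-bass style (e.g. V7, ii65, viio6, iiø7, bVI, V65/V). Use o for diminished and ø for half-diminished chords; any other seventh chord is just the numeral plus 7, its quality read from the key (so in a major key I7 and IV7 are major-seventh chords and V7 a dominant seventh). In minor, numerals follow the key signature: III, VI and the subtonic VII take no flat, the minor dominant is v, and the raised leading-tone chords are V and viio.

Stacked in thirds the chord is Bb-D-F-Ab: a dominant seventh chord on Bb.
Bb is not a diatonic chord root with this quality in Bb minor, but it lies a perfect fifth above Eb (iv), so the chord functions as an applied dominant of iv.

V7/iv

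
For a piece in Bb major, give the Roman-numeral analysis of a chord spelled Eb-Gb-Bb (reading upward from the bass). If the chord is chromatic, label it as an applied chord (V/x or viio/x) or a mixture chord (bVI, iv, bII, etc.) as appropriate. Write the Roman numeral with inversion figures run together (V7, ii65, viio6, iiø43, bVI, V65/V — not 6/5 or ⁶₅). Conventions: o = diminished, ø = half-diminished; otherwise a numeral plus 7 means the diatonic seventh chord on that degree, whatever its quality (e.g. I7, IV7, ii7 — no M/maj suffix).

iv

The pitches Eb-Gb-Bb form a minor triad rooted on Eb.
Eb is the fourth degree of Bb major. This is the minor subdominant, borrowed from the parallel minor.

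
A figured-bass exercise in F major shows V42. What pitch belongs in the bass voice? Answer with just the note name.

Bb

V in F major has root C; the chord is C-E-G-Bb.
The figure 42 means third inversion — the seventh is in the bass.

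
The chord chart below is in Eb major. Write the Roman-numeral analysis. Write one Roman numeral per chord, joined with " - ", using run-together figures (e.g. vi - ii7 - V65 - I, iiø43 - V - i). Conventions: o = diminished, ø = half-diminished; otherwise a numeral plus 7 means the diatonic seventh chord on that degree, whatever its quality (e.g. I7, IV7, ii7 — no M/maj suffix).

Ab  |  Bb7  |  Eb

IV - V7 - I

Ab: root Ab is the subdominant; major triad there is IV.
Bb7 has root Bb, degree 5 in Eb major, so V7.
Eb: major triad on Eb = scale degree 1 → I.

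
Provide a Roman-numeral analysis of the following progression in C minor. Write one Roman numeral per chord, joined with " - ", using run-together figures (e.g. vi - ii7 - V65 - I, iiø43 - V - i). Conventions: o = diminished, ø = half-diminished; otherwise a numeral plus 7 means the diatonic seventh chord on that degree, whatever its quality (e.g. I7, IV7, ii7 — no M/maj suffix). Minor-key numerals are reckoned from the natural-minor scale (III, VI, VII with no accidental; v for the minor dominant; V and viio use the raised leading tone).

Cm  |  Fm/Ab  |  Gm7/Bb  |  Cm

Cm has root C, degree 1 in C minor, so i.
Fm/Ab has root F, degree 4 in C minor, so iv6.
Gm7/Bb: minor seventh chord on G = scale degree 5 → v65.
Cm: minor triad on C = scale degree 1 → i.

i - iv6 - v65 - i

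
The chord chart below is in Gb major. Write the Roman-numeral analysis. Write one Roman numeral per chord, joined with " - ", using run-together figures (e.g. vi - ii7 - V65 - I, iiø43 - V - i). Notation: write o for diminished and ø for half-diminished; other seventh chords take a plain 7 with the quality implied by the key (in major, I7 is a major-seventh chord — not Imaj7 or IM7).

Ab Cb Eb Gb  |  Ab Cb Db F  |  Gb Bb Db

Ab-Cb-Eb-Gb: root Ab is the supertonic; minor seventh chord there is ii7.
Ab-Cb-Db-F: root Db is the dominant; dominant seventh chord there is V43.
Gb-Bb-Db: root Gb is the tonic; major triad there is I.

ii7 - V43 - I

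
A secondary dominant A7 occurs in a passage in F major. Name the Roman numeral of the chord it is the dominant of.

vi

The chord is a dominant seventh chord on A.
A dominant resolves down a perfect fifth: A → D. In F major, D is scale degree 6, i.e. vi.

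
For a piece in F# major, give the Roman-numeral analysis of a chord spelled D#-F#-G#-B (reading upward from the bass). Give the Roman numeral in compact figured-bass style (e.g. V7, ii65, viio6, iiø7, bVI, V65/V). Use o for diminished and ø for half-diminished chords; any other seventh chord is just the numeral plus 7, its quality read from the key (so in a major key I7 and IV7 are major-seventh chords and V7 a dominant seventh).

ii43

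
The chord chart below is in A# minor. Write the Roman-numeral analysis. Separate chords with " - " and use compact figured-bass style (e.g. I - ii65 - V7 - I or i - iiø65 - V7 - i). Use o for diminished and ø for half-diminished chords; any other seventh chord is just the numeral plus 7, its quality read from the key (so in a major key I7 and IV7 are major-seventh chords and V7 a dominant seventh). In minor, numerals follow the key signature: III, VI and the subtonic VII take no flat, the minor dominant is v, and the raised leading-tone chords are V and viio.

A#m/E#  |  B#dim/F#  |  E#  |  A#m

i64 - iio64 - V - i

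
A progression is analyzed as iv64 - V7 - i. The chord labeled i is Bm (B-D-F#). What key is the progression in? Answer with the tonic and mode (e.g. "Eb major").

B minor

i is given as B-D-F# — a minor triad with root B.
If B is scale degree 1 and the mode makes that degree carry a minor triad, the tonic is B and the mode is minor.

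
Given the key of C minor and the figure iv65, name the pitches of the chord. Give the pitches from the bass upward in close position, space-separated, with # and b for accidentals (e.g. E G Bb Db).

Ab C Eb F

In C minor, the subdominant is F, and the diatonic chord built there is a minor seventh chord.
Stacking thirds from F gives F-Ab-C-Eb.
The figured bass 65 indicates first inversion, placing the third (Ab) in the bass: Ab-C-Eb-F.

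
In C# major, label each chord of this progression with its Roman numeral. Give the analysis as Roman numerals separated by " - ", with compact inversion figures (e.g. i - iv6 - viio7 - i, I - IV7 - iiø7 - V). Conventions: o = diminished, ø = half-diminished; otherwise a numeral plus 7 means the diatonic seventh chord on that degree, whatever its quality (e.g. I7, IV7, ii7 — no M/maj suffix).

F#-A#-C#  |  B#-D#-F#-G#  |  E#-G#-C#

IV - V65 - I6

F#-A#-C#: root F# is the subdominant; major triad there is IV.
B#-D#-F#-G#: dominant seventh chord on G# = scale degree 5 → V65.
E#-G#-C#: root C# is the tonic; major triad there is I6.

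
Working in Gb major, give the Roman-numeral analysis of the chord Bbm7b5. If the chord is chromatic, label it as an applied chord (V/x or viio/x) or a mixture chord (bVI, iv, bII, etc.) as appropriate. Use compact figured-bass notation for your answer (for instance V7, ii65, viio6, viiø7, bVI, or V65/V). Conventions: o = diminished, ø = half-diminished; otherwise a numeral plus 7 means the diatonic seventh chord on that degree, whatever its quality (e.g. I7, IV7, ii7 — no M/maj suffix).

viiø7/IV

Stacked in thirds the chord is Bb-Db-Fb-Ab: a half-diminished seventh chord on Bb.
Bb sits a half step below Cb (IV in Gb major); a diminished chord there is the applied leading-tone chord of IV.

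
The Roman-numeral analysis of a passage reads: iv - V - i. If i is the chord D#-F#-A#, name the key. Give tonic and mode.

D# minor

The chord D#m is a minor triad rooted on D#; its label is i.
If D# is scale degree 1 and the mode makes that degree carry a minor triad, the tonic is D# and the mode is minor.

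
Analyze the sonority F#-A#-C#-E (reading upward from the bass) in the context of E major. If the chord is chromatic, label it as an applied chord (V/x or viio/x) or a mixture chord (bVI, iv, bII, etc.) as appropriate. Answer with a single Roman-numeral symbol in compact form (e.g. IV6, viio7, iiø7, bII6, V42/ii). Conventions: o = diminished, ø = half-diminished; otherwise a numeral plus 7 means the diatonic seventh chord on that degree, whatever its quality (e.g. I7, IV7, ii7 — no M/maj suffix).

V7/V

Stacked in thirds the chord is F#-A#-C#-E: a dominant seventh chord on F#.
F# is not a diatonic chord root with this quality in E major, but it lies a perfect fifth above B (V), so the chord functions as an applied dominant of V.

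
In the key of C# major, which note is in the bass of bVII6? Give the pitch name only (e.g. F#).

bVII in C# major has root B; the chord is B-D#-F#.
The figure 6 means first inversion — the third is in the bass.

D#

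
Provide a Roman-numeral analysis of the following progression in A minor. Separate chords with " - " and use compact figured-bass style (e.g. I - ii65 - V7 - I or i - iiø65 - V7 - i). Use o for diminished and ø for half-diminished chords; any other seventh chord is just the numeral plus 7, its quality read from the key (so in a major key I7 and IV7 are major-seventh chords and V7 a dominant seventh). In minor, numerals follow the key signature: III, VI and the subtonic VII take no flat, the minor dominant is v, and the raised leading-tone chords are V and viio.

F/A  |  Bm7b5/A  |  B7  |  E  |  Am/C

F/A has root F, degree 6 in A minor, so VI6.
Bm7b5/A has root B, degree 2 in A minor, so iiø42.
B7: chromatic; B is V of V, so V7/V.
E: root E is the dominant; major triad there is V.
Am/C: minor triad on A = scale degree 1 → i6.

VI6 - iiø42 - V7/V - V - i6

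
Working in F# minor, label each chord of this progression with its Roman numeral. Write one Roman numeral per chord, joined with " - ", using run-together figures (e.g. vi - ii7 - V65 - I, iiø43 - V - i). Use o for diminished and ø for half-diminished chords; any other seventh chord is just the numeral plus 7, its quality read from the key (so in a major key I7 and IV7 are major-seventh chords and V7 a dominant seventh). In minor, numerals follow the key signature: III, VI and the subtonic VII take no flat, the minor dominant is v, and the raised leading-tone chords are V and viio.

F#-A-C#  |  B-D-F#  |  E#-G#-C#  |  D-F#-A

F#-A-C# has root F#, degree 1 in F# minor, so i.
B-D-F# has root B, degree 4 in F# minor, so iv.
E#-G#-C# has root C#, degree 5 in F# minor, so V6.
D-F#-A: major triad on D = scale degree 6 → VI.

i - iv - V6 - VI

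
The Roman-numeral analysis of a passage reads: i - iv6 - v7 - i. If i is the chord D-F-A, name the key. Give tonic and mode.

D minor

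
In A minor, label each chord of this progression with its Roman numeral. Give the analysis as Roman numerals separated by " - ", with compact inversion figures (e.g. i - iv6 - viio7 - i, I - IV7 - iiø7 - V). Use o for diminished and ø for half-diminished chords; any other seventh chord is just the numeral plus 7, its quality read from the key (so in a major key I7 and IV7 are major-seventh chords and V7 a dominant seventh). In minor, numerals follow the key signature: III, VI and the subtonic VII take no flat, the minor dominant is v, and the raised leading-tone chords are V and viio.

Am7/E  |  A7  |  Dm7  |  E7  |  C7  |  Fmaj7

i43 - V7/iv - iv7 - V7 - V7/VI - VI7

Am7/E: minor seventh chord on A = scale degree 1 → i43.
A7: a dominant seventh chord on A, the applied dominant of iv → V7/iv.
Dm7 has root D, degree 4 in A minor, so iv7.
E7: dominant seventh chord on E = scale degree 5 → V7.
C7: chromatic; C is V of VI, so V7/VI.
Fmaj7: major seventh chord on F = scale degree 6 → VI7.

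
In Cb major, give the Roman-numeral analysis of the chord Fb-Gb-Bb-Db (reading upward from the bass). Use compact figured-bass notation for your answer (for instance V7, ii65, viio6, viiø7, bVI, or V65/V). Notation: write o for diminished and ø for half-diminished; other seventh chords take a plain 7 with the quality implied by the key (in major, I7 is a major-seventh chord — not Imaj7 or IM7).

V42

The pitches Gb-Bb-Db-Fb form a dominant seventh chord rooted on Gb.
In Cb major, Gb is the dominant; the diatonic dominant seventh chord there is V7.
With Fb in the bass the chord is in third inversion, so the figured bass is 42.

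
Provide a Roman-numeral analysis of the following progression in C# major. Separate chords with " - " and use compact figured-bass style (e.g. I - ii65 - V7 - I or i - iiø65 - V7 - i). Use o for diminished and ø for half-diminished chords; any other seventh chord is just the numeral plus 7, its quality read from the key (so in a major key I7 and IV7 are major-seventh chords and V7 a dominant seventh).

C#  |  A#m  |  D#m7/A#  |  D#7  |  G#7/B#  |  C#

C# has root C#, degree 1 in C# major, so I.
A#m has root A#, degree 6 in C# major, so vi.
D#m7/A#: root D# is the supertonic; minor seventh chord there is ii43.
D#7: chromatic; D# is V of V, so V7/V.
G#7/B# has root G#, degree 5 in C# major, so V65.
C# has root C#, degree 1 in C# major, so I.

I - vi - ii43 - V7/V - V65 - I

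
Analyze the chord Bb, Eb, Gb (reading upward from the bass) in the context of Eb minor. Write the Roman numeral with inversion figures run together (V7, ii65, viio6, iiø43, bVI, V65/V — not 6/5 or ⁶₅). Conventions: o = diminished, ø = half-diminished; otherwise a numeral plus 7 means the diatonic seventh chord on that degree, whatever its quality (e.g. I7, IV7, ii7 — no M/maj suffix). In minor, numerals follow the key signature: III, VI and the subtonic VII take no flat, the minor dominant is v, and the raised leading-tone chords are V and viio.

The pitches Eb-Gb-Bb form a minor triad rooted on Eb.
Eb is scale degree 1 in Eb minor, and a minor triad on that degree is written i.
With Bb in the bass the chord is in second inversion, so the figured bass is 64.

i64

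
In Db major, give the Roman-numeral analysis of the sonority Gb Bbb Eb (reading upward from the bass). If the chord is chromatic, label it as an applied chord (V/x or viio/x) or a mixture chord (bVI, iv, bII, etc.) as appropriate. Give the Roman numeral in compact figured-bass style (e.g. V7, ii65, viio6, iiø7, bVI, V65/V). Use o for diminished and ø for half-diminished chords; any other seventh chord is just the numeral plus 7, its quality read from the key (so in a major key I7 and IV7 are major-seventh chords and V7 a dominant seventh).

iio6

The pitches Eb-Gb-Bbb form a diminished triad rooted on Eb.
Eb is the second degree of Db major. This is the diminished supertonic triad, borrowed from the parallel minor.
With Gb in the bass the chord is in first inversion, so the figured bass is 6.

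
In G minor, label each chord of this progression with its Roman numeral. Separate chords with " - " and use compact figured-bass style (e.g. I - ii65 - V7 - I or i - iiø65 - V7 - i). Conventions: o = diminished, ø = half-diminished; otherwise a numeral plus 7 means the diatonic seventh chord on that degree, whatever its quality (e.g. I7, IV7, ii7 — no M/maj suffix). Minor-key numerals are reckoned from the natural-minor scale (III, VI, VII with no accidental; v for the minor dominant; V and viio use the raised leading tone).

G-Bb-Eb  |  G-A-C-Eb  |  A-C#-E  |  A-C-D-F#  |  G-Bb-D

G-Bb-Eb has root Eb, degree 6 in G minor, so VI6.
G-A-C-Eb has root A, degree 2 in G minor, so iiø42.
A-C#-E: a major triad on A, the applied dominant of V → V/V.
A-C-D-F#: dominant seventh chord on D = scale degree 5 → V43.
G-Bb-D: minor triad on G = scale degree 1 → i.

VI6 - iiø42 - V/V - V43 - i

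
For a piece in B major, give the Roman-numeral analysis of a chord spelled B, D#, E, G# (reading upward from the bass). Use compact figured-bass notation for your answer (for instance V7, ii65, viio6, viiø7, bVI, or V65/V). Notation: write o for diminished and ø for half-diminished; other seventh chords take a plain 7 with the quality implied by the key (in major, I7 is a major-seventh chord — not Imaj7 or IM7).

Stacked in thirds the chord is E-G#-B-D#: a major seventh chord on E.
E is scale degree 4 in B major, and a major seventh chord on that degree is written IV7.
With B in the bass the chord is in second inversion, so the figured bass is 43.

IV43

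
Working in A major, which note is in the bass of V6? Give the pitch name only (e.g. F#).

V in A major has root E; the chord is E-G#-B.
The figure 6 means first inversion — the third is in the bass.

G#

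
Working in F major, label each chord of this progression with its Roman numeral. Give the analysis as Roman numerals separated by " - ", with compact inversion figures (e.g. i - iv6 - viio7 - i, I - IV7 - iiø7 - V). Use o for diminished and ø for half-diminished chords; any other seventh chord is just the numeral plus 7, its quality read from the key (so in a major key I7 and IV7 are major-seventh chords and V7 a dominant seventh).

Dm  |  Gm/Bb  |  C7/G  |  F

vi - ii6 - V43 - I

Dm: minor triad on D = scale degree 6 → vi.
Gm/Bb has root G, degree 2 in F major, so ii6.
C7/G: dominant seventh chord on C = scale degree 5 → V43.
F: root F is the tonic; major triad there is I.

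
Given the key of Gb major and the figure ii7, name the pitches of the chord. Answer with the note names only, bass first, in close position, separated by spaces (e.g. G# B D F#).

Ab Cb Eb Gb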